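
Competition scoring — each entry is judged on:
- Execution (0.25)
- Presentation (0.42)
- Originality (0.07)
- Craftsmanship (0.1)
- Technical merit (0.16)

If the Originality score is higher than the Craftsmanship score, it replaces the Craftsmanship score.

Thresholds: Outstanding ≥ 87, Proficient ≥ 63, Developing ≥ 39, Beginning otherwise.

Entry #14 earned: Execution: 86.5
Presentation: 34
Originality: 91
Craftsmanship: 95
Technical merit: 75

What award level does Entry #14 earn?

Originality (91) ≤ Craftsmanship (95), so Craftsmanship stays at 95.
Weighted total:
  Execution 86.5 × 0.25 = 21.625
  Presentation 34 × 0.42 = 14.28
  Originality 91 × 0.07 = 6.37
  Craftsmanship 95 × 0.1 = 9.5
  Technical merit 75 × 0.16 = 12
Sum = 63.775
63.775 is ≥ 63 and < 87 → Proficient

Proficient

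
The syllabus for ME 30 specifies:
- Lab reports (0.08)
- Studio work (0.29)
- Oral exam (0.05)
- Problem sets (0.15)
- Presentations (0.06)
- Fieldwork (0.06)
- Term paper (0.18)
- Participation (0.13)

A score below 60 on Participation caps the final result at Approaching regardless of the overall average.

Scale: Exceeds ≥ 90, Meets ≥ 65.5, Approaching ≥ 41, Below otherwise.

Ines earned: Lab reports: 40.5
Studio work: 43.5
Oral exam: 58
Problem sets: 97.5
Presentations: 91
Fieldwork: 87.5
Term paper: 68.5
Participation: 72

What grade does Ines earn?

Meets

Participation score 72 ≥ 60: minimum met.
Weighted total:
  Lab reports 40.5 × 0.08 = 3.24
  Studio work 43.5 × 0.29 = 12.615
  Oral exam 58 × 0.05 = 2.9
  Problem sets 97.5 × 0.15 = 14.625
  Presentations 91 × 0.06 = 5.46
  Fieldwork 87.5 × 0.06 = 5.25
  Term paper 68.5 × 0.18 = 12.33
  Participation 72 × 0.13 = 9.36
Sum = 65.78
65.78 is ≥ 65.5 and < 90 → Meets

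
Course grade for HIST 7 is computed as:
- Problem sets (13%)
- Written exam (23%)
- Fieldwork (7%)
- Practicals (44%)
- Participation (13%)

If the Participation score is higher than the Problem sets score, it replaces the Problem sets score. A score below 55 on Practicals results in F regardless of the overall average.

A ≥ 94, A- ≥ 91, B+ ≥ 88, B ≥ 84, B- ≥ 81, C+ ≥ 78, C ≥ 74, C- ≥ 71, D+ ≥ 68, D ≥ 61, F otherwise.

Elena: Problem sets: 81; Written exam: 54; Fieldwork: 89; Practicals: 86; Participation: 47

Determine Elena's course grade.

Participation (47) ≤ Problem sets (81), so Problem sets stays at 81.
Practicals score 86 ≥ 55: minimum met.
Weighted total:
  Problem sets 81 × 0.13 = 10.53
  Written exam 54 × 0.23 = 12.42
  Fieldwork 89 × 0.07 = 6.23
  Practicals 86 × 0.44 = 37.84
  Participation 47 × 0.13 = 6.11
Sum = 73.13
73.13 is ≥ 71 and < 74 → C-

C-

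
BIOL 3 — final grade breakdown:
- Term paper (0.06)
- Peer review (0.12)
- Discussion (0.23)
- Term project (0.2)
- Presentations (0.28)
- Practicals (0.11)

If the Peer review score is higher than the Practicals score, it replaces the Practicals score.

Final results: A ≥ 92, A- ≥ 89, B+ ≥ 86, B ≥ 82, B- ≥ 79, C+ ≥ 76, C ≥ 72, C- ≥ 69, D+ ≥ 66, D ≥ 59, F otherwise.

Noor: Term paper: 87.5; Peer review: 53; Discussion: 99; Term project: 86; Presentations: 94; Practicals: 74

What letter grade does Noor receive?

Peer review (53) ≤ Practicals (74), so Practicals stays at 74.
Weighted total:
  Term paper 87.5 × 0.06 = 5.25
  Peer review 53 × 0.12 = 6.36
  Discussion 99 × 0.23 = 22.77
  Term project 86 × 0.2 = 17.2
  Presentations 94 × 0.28 = 26.32
  Practicals 74 × 0.11 = 8.14
Sum = 86.04
86.04 is ≥ 86 and < 89 → B+

B+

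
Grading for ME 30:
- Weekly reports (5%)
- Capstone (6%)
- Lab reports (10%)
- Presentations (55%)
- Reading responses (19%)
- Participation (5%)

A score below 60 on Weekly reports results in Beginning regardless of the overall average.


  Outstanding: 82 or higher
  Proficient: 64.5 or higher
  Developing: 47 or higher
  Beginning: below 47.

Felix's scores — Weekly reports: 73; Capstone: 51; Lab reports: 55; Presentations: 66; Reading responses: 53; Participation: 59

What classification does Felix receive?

Developing

Weekly reports score 73 ≥ 60: minimum met.
Weighted total:
  Weekly reports 73 × 0.05 = 3.65
  Capstone 51 × 0.06 = 3.06
  Lab reports 55 × 0.1 = 5.5
  Presentations 66 × 0.55 = 36.3
  Reading responses 53 × 0.19 = 10.07
  Participation 59 × 0.05 = 2.95
Sum = 61.53
61.53 is ≥ 47 and < 64.5 → Developing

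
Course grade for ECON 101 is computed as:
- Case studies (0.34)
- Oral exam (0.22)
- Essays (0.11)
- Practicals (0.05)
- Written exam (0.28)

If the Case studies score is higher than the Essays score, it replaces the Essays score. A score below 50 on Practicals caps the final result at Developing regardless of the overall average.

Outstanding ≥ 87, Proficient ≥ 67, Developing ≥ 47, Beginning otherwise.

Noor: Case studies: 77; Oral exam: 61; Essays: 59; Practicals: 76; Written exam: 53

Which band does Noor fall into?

Developing

Case studies (77) > Essays (59), so Essays counts as 77.
Practicals score 76 ≥ 50: minimum met.
Weighted total:
  Case studies 77 × 0.34 = 26.18
  Oral exam 61 × 0.22 = 13.42
  Essays 77 × 0.11 = 8.47
  Practicals 76 × 0.05 = 3.8
  Written exam 53 × 0.28 = 14.84
Sum = 66.71
66.71 is ≥ 47 and < 67 → Developing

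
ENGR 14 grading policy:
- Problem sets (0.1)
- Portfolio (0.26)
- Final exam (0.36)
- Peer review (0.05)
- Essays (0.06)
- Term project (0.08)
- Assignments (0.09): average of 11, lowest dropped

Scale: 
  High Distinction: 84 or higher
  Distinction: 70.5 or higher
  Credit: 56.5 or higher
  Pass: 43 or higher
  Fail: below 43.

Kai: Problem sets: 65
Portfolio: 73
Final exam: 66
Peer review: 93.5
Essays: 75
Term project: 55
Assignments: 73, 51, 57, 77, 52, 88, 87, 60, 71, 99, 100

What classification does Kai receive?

Assignments: drop 51 → average of remaining 10 = 764/10 = 76.4
Weighted total:
  Problem sets 65 × 0.1 = 6.5
  Portfolio 73 × 0.26 = 18.98
  Final exam 66 × 0.36 = 23.76
  Peer review 93.5 × 0.05 = 4.675
  Essays 75 × 0.06 = 4.5
  Term project 55 × 0.08 = 4.4
  Assignments 76.4 × 0.09 = 6.876
Sum = 69.691
69.691 is ≥ 56.5 and < 70.5 → Credit

Credit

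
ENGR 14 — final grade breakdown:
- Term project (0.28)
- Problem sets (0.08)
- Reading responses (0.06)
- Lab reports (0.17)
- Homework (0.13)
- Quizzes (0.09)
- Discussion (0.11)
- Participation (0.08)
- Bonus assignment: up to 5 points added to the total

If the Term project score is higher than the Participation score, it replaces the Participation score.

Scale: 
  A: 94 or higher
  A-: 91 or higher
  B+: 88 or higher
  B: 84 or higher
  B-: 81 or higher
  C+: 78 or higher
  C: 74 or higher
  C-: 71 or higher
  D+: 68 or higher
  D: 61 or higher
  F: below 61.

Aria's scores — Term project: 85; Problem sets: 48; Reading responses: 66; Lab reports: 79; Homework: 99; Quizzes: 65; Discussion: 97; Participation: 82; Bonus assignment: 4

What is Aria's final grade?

B

Term project (85) > Participation (82), so Participation counts as 85.
Weighted total:
  Term project 85 × 0.28 = 23.8
  Problem sets 48 × 0.08 = 3.84
  Reading responses 66 × 0.06 = 3.96
  Lab reports 79 × 0.17 = 13.43
  Homework 99 × 0.13 = 12.87
  Quizzes 65 × 0.09 = 5.85
  Discussion 97 × 0.11 = 10.67
  Participation 85 × 0.08 = 6.8
Sum = 81.22
Bonus assignment: 81.22 + 4 = 85.22
85.22 is ≥ 84 and < 88 → B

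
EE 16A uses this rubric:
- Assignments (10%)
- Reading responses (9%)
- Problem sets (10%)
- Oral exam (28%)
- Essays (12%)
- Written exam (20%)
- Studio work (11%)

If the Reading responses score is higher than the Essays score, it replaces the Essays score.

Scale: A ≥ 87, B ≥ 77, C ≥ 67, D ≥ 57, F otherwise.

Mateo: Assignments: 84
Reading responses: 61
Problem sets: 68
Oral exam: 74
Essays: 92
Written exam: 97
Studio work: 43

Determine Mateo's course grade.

Reading responses (61) ≤ Essays (92), so Essays stays at 92.
Weighted total:
  Assignments 84 × 0.1 = 8.4
  Reading responses 61 × 0.09 = 5.49
  Problem sets 68 × 0.1 = 6.8
  Oral exam 74 × 0.28 = 20.72
  Essays 92 × 0.12 = 11.04
  Written exam 97 × 0.2 = 19.4
  Studio work 43 × 0.11 = 4.73
Sum = 76.58
76.58 is ≥ 67 and < 77 → C

C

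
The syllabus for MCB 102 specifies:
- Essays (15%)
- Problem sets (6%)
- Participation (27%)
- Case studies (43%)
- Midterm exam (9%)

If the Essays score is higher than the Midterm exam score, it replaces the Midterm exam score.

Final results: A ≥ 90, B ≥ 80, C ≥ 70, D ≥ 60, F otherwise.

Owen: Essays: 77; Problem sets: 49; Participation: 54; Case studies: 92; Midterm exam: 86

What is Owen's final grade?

C

Essays (77) ≤ Midterm exam (86), so Midterm exam stays at 86.
Weighted total:
  Essays 77 × 0.15 = 11.55
  Problem sets 49 × 0.06 = 2.94
  Participation 54 × 0.27 = 14.58
  Case studies 92 × 0.43 = 39.56
  Midterm exam 86 × 0.09 = 7.74
Sum = 76.37
76.37 is ≥ 70 and < 80 → C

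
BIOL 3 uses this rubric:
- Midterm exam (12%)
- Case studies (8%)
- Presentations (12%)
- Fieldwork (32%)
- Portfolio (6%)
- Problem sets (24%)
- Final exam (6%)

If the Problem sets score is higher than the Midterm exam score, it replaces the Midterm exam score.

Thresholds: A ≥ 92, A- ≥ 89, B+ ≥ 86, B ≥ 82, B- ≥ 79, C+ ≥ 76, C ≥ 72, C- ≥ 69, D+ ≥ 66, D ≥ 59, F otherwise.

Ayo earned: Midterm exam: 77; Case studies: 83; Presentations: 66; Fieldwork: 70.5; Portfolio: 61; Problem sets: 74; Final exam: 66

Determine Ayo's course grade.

C-

Problem sets (74) ≤ Midterm exam (77), so Midterm exam stays at 77.
Weighted total:
  Midterm exam 77 × 0.12 = 9.24
  Case studies 83 × 0.08 = 6.64
  Presentations 66 × 0.12 = 7.92
  Fieldwork 70.5 × 0.32 = 22.56
  Portfolio 61 × 0.06 = 3.66
  Problem sets 74 × 0.24 = 17.76
  Final exam 66 × 0.06 = 3.96
Sum = 71.74
71.74 is ≥ 69 and < 72 → C-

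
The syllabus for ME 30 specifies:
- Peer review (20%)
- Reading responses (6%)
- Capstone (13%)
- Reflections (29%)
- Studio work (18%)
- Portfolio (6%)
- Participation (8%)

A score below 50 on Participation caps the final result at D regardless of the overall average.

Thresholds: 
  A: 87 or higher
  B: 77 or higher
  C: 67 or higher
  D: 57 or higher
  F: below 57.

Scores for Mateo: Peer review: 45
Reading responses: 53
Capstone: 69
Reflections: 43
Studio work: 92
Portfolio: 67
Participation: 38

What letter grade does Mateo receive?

Participation score 38 < 50: minimum not met.
Weighted total:
  Peer review 45 × 0.2 = 9
  Reading responses 53 × 0.06 = 3.18
  Capstone 69 × 0.13 = 8.97
  Reflections 43 × 0.29 = 12.47
  Studio work 92 × 0.18 = 16.56
  Portfolio 67 × 0.06 = 4.02
  Participation 38 × 0.08 = 3.04
Sum = 57.24
57.24 would be D; cap at D applies → D.

D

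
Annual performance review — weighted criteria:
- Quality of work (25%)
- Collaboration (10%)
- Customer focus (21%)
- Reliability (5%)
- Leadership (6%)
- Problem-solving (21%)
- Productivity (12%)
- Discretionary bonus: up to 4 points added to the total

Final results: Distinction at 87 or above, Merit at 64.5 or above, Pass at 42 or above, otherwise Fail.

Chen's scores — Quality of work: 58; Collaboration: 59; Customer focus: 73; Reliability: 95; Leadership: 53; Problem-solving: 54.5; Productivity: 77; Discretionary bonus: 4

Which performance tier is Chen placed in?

Merit

Weighted total:
  Quality of work 58 × 0.25 = 14.5
  Collaboration 59 × 0.1 = 5.9
  Customer focus 73 × 0.21 = 15.33
  Reliability 95 × 0.05 = 4.75
  Leadership 53 × 0.06 = 3.18
  Problem-solving 54.5 × 0.21 = 11.445
  Productivity 77 × 0.12 = 9.24
Sum = 64.345
Discretionary bonus: 64.345 + 4 = 68.345
68.345 is ≥ 64.5 and < 87 → Merit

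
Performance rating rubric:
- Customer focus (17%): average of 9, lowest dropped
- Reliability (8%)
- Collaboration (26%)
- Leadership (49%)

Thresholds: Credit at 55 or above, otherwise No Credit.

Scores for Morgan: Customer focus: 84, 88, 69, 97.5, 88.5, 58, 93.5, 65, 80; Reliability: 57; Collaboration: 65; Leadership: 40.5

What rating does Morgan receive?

Customer focus: drop 58 → average of remaining 8 = 665.5/8 = 83.1875
Weighted total:
  Customer focus 83.1875 × 0.17 = 14.141875
  Reliability 57 × 0.08 = 4.56
  Collaboration 65 × 0.26 = 16.9
  Leadership 40.5 × 0.49 = 19.845
Sum = 55.446875
55.446875 ≥ 55 → Credit

Credit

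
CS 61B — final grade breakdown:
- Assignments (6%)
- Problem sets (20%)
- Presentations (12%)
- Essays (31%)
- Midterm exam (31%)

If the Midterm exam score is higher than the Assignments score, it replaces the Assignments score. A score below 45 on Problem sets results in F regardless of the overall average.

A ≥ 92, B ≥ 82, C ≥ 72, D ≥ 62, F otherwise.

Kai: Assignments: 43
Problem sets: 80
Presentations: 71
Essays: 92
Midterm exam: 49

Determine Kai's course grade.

D

Midterm exam (49) > Assignments (43), so Assignments counts as 49.
Problem sets score 80 ≥ 45: minimum met.
Weighted total:
  Assignments 49 × 0.06 = 2.94
  Problem sets 80 × 0.2 = 16
  Presentations 71 × 0.12 = 8.52
  Essays 92 × 0.31 = 28.52
  Midterm exam 49 × 0.31 = 15.19
Sum = 71.17
71.17 is ≥ 62 and < 72 → D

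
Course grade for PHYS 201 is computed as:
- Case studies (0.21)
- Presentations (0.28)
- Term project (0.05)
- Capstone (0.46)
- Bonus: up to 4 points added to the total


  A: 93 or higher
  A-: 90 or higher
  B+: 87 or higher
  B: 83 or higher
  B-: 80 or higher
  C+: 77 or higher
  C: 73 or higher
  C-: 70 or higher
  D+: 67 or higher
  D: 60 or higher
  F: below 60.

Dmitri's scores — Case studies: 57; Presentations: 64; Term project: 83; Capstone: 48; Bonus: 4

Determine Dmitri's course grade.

Weighted total:
  Case studies 57 × 0.21 = 11.97
  Presentations 64 × 0.28 = 17.92
  Term project 83 × 0.05 = 4.15
  Capstone 48 × 0.46 = 22.08
Sum = 56.12
Bonus: 56.12 + 4 = 60.12
60.12 is ≥ 60 and < 67 → D

D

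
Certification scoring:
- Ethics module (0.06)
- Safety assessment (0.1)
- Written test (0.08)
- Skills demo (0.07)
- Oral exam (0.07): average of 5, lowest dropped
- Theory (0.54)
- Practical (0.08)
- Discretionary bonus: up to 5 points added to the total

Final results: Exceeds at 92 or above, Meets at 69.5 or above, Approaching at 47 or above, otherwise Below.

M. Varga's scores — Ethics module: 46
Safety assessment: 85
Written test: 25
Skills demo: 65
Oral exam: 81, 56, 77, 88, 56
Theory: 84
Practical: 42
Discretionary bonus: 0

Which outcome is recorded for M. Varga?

Oral exam: drop 56 → average of remaining 4 = 302/4 = 75.5
Weighted total:
  Ethics module 46 × 0.06 = 2.76
  Safety assessment 85 × 0.1 = 8.5
  Written test 25 × 0.08 = 2
  Skills demo 65 × 0.07 = 4.55
  Oral exam 75.5 × 0.07 = 5.285
  Theory 84 × 0.54 = 45.36
  Practical 42 × 0.08 = 3.36
Sum = 71.815
Discretionary bonus: 71.815 + 0 = 71.815
71.815 is ≥ 69.5 and < 92 → Meets

Meets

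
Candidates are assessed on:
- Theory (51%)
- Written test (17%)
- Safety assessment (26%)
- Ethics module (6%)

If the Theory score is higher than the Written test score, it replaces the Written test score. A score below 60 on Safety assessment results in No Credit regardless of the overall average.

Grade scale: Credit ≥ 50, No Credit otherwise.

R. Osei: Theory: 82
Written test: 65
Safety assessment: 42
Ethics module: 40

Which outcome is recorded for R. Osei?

Theory (82) > Written test (65), so Written test counts as 82.
Safety assessment score 42 < 60: minimum not met.
Weighted total:
  Theory 82 × 0.51 = 41.82
  Written test 82 × 0.17 = 13.94
  Safety assessment 42 × 0.26 = 10.92
  Ethics module 40 × 0.06 = 2.4
Sum = 69.08
Because the Safety assessment minimum was not met, the result is No Credit.

No Credit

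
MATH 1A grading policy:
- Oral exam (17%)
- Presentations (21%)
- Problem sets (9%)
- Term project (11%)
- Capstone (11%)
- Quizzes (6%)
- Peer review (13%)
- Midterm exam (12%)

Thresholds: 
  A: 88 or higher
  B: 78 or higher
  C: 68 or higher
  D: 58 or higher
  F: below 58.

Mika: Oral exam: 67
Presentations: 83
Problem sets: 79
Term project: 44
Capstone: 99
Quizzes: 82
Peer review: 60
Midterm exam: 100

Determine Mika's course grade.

Weighted total:
  Oral exam 67 × 0.17 = 11.39
  Presentations 83 × 0.21 = 17.43
  Problem sets 79 × 0.09 = 7.11
  Term project 44 × 0.11 = 4.84
  Capstone 99 × 0.11 = 10.89
  Quizzes 82 × 0.06 = 4.92
  Peer review 60 × 0.13 = 7.8
  Midterm exam 100 × 0.12 = 12
Sum = 76.38
76.38 is ≥ 68 and < 78 → C

C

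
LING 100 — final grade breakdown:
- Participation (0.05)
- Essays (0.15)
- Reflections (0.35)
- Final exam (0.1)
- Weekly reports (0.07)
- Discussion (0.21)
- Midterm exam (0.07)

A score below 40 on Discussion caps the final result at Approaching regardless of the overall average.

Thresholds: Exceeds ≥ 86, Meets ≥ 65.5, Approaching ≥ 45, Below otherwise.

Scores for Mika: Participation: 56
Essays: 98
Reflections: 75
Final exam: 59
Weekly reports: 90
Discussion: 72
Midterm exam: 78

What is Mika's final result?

Discussion score 72 ≥ 40: minimum met.
Weighted total:
  Participation 56 × 0.05 = 2.8
  Essays 98 × 0.15 = 14.7
  Reflections 75 × 0.35 = 26.25
  Final exam 59 × 0.1 = 5.9
  Weekly reports 90 × 0.07 = 6.3
  Discussion 72 × 0.21 = 15.12
  Midterm exam 78 × 0.07 = 5.46
Sum = 76.53
76.53 is ≥ 65.5 and < 86 → Meets

Meets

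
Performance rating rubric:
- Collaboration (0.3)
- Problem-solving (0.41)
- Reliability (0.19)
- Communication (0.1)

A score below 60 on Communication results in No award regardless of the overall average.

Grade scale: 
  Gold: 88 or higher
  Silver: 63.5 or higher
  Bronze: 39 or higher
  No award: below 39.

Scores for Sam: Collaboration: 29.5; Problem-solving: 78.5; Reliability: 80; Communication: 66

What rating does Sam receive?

Bronze

Communication score 66 ≥ 60: minimum met.
Weighted total:
  Collaboration 29.5 × 0.3 = 8.85
  Problem-solving 78.5 × 0.41 = 32.185
  Reliability 80 × 0.19 = 15.2
  Communication 66 × 0.1 = 6.6
Sum = 62.835
62.835 is ≥ 39 and < 63.5 → Bronze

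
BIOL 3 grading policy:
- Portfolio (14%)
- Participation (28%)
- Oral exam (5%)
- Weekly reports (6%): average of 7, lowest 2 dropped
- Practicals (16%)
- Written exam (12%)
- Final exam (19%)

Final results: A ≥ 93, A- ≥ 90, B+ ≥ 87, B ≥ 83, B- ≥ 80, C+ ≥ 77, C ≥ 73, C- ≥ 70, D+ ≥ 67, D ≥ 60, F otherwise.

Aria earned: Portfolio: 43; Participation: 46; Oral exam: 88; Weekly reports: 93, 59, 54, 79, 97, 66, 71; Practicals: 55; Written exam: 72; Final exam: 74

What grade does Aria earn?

Weekly reports: drop 54, 59 → average of remaining 5 = 406/5 = 81.2
Weighted total:
  Portfolio 43 × 0.14 = 6.02
  Participation 46 × 0.28 = 12.88
  Oral exam 88 × 0.05 = 4.4
  Weekly reports 81.2 × 0.06 = 4.872
  Practicals 55 × 0.16 = 8.8
  Written exam 72 × 0.12 = 8.64
  Final exam 74 × 0.19 = 14.06
Sum = 59.672
59.672 < 60 → F

F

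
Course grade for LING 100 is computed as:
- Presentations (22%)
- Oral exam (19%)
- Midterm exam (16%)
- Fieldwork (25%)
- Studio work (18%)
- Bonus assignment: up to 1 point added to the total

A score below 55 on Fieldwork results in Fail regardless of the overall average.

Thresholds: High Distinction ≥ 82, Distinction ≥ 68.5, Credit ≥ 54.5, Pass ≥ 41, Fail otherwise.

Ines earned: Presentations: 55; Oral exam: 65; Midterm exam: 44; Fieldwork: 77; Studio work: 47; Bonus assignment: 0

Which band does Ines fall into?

Fieldwork score 77 ≥ 55: minimum met.
Weighted total:
  Presentations 55 × 0.22 = 12.1
  Oral exam 65 × 0.19 = 12.35
  Midterm exam 44 × 0.16 = 7.04
  Fieldwork 77 × 0.25 = 19.25
  Studio work 47 × 0.18 = 8.46
Sum = 59.2
Bonus assignment: 59.2 + 0 = 59.2
59.2 is ≥ 54.5 and < 68.5 → Credit

Credit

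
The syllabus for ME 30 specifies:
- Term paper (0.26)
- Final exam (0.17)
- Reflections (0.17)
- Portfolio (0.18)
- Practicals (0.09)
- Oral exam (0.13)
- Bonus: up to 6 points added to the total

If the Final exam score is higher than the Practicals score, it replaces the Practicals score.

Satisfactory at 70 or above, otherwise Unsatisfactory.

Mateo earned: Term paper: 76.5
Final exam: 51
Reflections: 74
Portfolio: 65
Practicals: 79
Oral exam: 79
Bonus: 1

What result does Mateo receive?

Final exam (51) ≤ Practicals (79), so Practicals stays at 79.
Weighted total:
  Term paper 76.5 × 0.26 = 19.89
  Final exam 51 × 0.17 = 8.67
  Reflections 74 × 0.17 = 12.58
  Portfolio 65 × 0.18 = 11.7
  Practicals 79 × 0.09 = 7.11
  Oral exam 79 × 0.13 = 10.27
Sum = 70.22
Bonus: 70.22 + 1 = 71.22
71.22 ≥ 70 → Satisfactory

Satisfactory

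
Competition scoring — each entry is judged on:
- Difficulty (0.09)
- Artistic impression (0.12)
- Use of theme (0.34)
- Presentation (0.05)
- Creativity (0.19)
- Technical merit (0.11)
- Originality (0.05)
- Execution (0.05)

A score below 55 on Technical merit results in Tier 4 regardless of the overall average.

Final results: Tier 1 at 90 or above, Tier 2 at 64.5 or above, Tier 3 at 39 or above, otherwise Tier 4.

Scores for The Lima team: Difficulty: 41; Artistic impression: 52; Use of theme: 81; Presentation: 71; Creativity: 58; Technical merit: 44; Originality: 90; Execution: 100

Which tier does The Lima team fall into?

Tier 4

Technical merit score 44 < 55: minimum not met.
Weighted total:
  Difficulty 41 × 0.09 = 3.69
  Artistic impression 52 × 0.12 = 6.24
  Use of theme 81 × 0.34 = 27.54
  Presentation 71 × 0.05 = 3.55
  Creativity 58 × 0.19 = 11.02
  Technical merit 44 × 0.11 = 4.84
  Originality 90 × 0.05 = 4.5
  Execution 100 × 0.05 = 5
Sum = 66.38
Because the Technical merit minimum was not met, the result is Tier 4.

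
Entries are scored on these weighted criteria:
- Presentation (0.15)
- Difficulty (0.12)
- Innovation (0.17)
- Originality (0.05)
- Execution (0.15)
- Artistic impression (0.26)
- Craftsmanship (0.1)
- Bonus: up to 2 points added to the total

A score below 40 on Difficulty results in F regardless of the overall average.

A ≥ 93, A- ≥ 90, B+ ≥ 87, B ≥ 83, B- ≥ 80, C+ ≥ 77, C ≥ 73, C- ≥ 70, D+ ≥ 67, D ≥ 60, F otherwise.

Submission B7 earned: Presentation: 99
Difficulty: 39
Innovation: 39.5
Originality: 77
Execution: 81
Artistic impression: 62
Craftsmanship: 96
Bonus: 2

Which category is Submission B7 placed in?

Difficulty score 39 < 40: minimum not met.
Weighted total:
  Presentation 99 × 0.15 = 14.85
  Difficulty 39 × 0.12 = 4.68
  Innovation 39.5 × 0.17 = 6.715
  Originality 77 × 0.05 = 3.85
  Execution 81 × 0.15 = 12.15
  Artistic impression 62 × 0.26 = 16.12
  Craftsmanship 96 × 0.1 = 9.6
Sum = 67.965
Bonus: 67.965 + 2 = 69.965
Because the Difficulty minimum was not met, the result is F.

F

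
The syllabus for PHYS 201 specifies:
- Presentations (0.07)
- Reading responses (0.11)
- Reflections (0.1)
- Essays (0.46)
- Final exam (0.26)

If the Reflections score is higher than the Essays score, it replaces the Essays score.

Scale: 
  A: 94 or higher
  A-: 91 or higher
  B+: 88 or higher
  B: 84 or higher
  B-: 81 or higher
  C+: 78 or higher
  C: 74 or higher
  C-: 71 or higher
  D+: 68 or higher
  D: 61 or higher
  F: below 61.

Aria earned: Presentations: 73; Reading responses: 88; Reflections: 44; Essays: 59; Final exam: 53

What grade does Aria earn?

F

Reflections (44) ≤ Essays (59), so Essays stays at 59.
Weighted total:
  Presentations 73 × 0.07 = 5.11
  Reading responses 88 × 0.11 = 9.68
  Reflections 44 × 0.1 = 4.4
  Essays 59 × 0.46 = 27.14
  Final exam 53 × 0.26 = 13.78
Sum = 60.11
60.11 < 61 → F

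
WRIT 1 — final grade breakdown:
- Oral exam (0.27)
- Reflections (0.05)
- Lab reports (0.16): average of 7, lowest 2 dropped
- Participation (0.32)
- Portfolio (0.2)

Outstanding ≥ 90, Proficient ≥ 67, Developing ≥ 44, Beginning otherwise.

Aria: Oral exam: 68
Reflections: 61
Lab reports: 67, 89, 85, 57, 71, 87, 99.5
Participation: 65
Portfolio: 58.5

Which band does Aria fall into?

Lab reports: drop 57, 67 → average of remaining 5 = 431.5/5 = 86.3
Weighted total:
  Oral exam 68 × 0.27 = 18.36
  Reflections 61 × 0.05 = 3.05
  Lab reports 86.3 × 0.16 = 13.808
  Participation 65 × 0.32 = 20.8
  Portfolio 58.5 × 0.2 = 11.7
Sum = 67.718
67.718 is ≥ 67 and < 90 → Proficient

Proficient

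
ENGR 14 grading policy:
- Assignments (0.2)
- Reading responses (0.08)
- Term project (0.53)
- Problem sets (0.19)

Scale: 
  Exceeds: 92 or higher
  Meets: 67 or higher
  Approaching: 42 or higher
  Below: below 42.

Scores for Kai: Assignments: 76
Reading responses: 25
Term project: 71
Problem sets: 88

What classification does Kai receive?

Weighted total:
  Assignments 76 × 0.2 = 15.2
  Reading responses 25 × 0.08 = 2
  Term project 71 × 0.53 = 37.63
  Problem sets 88 × 0.19 = 16.72
Sum = 71.55
71.55 is ≥ 67 and < 92 → Meets

Meets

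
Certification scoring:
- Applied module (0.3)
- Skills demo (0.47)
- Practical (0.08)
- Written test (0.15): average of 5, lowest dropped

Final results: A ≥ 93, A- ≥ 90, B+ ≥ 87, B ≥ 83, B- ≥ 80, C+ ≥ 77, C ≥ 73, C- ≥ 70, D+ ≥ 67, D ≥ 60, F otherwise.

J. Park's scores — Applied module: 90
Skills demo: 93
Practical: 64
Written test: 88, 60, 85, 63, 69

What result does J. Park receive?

B+

Written test: drop 60 → average of remaining 4 = 305/4 = 76.25
Weighted total:
  Applied module 90 × 0.3 = 27
  Skills demo 93 × 0.47 = 43.71
  Practical 64 × 0.08 = 5.12
  Written test 76.25 × 0.15 = 11.4375
Sum = 87.2675
87.2675 is ≥ 87 and < 90 → B+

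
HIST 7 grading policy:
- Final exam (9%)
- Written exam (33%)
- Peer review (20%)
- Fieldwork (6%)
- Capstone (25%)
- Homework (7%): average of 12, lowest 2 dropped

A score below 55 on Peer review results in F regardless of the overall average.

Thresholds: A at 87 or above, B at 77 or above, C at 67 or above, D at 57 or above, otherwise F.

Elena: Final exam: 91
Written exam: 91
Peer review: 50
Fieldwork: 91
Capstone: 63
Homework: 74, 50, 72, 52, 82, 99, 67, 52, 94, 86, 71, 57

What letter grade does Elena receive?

F

Homework: drop 50, 52 → average of remaining 10 = 754/10 = 75.4
Peer review score 50 < 55: minimum not met.
Weighted total:
  Final exam 91 × 0.09 = 8.19
  Written exam 91 × 0.33 = 30.03
  Peer review 50 × 0.2 = 10
  Fieldwork 91 × 0.06 = 5.46
  Capstone 63 × 0.25 = 15.75
  Homework 75.4 × 0.07 = 5.278
Sum = 74.708
Because the Peer review minimum was not met, the result is F.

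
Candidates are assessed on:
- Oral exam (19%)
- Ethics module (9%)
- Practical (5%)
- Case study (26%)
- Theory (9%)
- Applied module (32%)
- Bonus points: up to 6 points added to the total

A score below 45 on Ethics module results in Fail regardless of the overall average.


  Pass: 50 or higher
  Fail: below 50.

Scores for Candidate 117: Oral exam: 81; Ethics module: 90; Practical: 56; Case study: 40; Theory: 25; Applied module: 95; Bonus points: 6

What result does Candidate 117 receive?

Ethics module score 90 ≥ 45: minimum met.
Weighted total:
  Oral exam 81 × 0.19 = 15.39
  Ethics module 90 × 0.09 = 8.1
  Practical 56 × 0.05 = 2.8
  Case study 40 × 0.26 = 10.4
  Theory 25 × 0.09 = 2.25
  Applied module 95 × 0.32 = 30.4
Sum = 69.34
Bonus points: 69.34 + 6 = 75.34
75.34 ≥ 50 → Pass

Pass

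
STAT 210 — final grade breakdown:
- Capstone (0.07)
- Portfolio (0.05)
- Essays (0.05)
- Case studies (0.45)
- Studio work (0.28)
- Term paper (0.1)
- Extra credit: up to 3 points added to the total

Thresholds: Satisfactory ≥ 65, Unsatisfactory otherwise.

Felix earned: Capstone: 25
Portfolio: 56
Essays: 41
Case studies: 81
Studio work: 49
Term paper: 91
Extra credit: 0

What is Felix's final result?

Weighted total:
  Capstone 25 × 0.07 = 1.75
  Portfolio 56 × 0.05 = 2.8
  Essays 41 × 0.05 = 2.05
  Case studies 81 × 0.45 = 36.45
  Studio work 49 × 0.28 = 13.72
  Term paper 91 × 0.1 = 9.1
Sum = 65.87
Extra credit: 65.87 + 0 = 65.87
65.87 ≥ 65 → Satisfactory

Satisfactory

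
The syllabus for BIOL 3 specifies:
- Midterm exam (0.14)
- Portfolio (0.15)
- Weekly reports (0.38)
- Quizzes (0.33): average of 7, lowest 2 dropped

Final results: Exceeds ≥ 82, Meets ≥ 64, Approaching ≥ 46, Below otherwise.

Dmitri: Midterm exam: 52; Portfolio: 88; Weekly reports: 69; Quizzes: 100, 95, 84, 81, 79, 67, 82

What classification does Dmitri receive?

Quizzes: drop 67, 79 → average of remaining 5 = 442/5 = 88.4
Weighted total:
  Midterm exam 52 × 0.14 = 7.28
  Portfolio 88 × 0.15 = 13.2
  Weekly reports 69 × 0.38 = 26.22
  Quizzes 88.4 × 0.33 = 29.172
Sum = 75.872
75.872 is ≥ 64 and < 82 → Meets

Meets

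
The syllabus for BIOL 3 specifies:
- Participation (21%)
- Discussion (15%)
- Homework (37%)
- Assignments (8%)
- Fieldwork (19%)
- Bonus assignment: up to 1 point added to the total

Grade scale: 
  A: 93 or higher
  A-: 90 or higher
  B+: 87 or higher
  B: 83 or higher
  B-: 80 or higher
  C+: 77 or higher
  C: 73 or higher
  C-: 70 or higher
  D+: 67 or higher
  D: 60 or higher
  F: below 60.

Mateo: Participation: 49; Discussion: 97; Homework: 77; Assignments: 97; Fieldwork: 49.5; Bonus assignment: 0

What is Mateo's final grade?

C-

Weighted total:
  Participation 49 × 0.21 = 10.29
  Discussion 97 × 0.15 = 14.55
  Homework 77 × 0.37 = 28.49
  Assignments 97 × 0.08 = 7.76
  Fieldwork 49.5 × 0.19 = 9.405
Sum = 70.495
Bonus assignment: 70.495 + 0 = 70.495
70.495 is ≥ 70 and < 73 → C-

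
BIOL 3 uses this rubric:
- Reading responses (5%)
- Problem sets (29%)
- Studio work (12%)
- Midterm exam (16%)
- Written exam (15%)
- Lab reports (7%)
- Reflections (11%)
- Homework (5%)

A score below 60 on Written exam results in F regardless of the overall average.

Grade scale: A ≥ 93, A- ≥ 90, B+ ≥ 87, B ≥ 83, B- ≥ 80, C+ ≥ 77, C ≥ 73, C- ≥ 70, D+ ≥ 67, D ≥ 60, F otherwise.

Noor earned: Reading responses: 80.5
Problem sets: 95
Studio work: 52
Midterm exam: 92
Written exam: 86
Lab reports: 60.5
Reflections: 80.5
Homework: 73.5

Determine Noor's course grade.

Written exam score 86 ≥ 60: minimum met.
Weighted total:
  Reading responses 80.5 × 0.05 = 4.025
  Problem sets 95 × 0.29 = 27.55
  Studio work 52 × 0.12 = 6.24
  Midterm exam 92 × 0.16 = 14.72
  Written exam 86 × 0.15 = 12.9
  Lab reports 60.5 × 0.07 = 4.235
  Reflections 80.5 × 0.11 = 8.855
  Homework 73.5 × 0.05 = 3.675
Sum = 82.2
82.2 is ≥ 80 and < 83 → B-

B-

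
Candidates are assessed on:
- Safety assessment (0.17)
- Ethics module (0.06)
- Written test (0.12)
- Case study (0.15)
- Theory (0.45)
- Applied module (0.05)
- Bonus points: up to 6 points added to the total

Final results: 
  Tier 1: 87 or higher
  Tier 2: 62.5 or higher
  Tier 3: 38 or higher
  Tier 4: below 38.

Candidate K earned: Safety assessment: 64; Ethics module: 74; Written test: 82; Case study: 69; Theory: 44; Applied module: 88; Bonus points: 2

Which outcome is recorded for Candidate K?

Weighted total:
  Safety assessment 64 × 0.17 = 10.88
  Ethics module 74 × 0.06 = 4.44
  Written test 82 × 0.12 = 9.84
  Case study 69 × 0.15 = 10.35
  Theory 44 × 0.45 = 19.8
  Applied module 88 × 0.05 = 4.4
Sum = 59.71
Bonus points: 59.71 + 2 = 61.71
61.71 is ≥ 38 and < 62.5 → Tier 3

Tier 3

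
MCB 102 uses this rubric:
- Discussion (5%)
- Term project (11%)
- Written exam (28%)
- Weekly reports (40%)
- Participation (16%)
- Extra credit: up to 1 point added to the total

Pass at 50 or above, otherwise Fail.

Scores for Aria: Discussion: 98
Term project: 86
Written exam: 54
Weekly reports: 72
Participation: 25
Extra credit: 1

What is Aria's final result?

Weighted total:
  Discussion 98 × 0.05 = 4.9
  Term project 86 × 0.11 = 9.46
  Written exam 54 × 0.28 = 15.12
  Weekly reports 72 × 0.4 = 28.8
  Participation 25 × 0.16 = 4
Sum = 62.28
Extra credit: 62.28 + 1 = 63.28
63.28 ≥ 50 → Pass

Pass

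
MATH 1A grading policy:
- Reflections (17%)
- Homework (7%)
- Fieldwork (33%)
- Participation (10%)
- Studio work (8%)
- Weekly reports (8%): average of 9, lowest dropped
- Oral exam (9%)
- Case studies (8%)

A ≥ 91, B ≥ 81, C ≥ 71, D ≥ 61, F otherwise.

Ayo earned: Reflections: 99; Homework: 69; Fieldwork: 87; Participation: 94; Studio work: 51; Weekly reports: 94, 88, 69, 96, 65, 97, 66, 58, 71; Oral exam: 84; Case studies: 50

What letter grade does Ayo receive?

B

Weekly reports: drop 58 → average of remaining 8 = 646/8 = 80.75
Weighted total:
  Reflections 99 × 0.17 = 16.83
  Homework 69 × 0.07 = 4.83
  Fieldwork 87 × 0.33 = 28.71
  Participation 94 × 0.1 = 9.4
  Studio work 51 × 0.08 = 4.08
  Weekly reports 80.75 × 0.08 = 6.46
  Oral exam 84 × 0.09 = 7.56
  Case studies 50 × 0.08 = 4
Sum = 81.87
81.87 is ≥ 81 and < 91 → B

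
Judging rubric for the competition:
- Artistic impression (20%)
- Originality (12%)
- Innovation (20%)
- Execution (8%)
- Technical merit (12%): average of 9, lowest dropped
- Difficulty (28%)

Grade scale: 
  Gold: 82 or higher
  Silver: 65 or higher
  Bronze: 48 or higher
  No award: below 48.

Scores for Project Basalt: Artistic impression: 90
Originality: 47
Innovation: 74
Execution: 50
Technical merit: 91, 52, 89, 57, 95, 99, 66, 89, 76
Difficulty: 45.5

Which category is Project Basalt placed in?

Silver

Technical merit: drop 52 → average of remaining 8 = 662/8 = 82.75
Weighted total:
  Artistic impression 90 × 0.2 = 18
  Originality 47 × 0.12 = 5.64
  Innovation 74 × 0.2 = 14.8
  Execution 50 × 0.08 = 4
  Technical merit 82.75 × 0.12 = 9.93
  Difficulty 45.5 × 0.28 = 12.74
Sum = 65.11
65.11 is ≥ 65 and < 82 → Silver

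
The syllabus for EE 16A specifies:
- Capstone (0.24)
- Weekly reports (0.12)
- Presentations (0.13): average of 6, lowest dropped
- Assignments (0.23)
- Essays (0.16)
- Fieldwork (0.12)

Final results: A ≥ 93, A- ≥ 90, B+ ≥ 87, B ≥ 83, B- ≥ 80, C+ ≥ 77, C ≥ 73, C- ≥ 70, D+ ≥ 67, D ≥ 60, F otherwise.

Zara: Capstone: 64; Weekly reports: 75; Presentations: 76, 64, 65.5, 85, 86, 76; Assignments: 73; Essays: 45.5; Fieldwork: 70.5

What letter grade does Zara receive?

Presentations: drop 64 → average of remaining 5 = 388.5/5 = 77.7
Weighted total:
  Capstone 64 × 0.24 = 15.36
  Weekly reports 75 × 0.12 = 9
  Presentations 77.7 × 0.13 = 10.101
  Assignments 73 × 0.23 = 16.79
  Essays 45.5 × 0.16 = 7.28
  Fieldwork 70.5 × 0.12 = 8.46
Sum = 66.991
66.991 is ≥ 60 and < 67 → D

D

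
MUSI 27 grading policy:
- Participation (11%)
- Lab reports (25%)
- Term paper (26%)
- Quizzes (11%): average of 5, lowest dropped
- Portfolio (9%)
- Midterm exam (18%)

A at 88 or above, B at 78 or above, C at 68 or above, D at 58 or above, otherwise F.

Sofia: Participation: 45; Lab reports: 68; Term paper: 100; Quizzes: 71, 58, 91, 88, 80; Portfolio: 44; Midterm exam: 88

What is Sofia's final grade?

Quizzes: drop 58 → average of remaining 4 = 330/4 = 82.5
Weighted total:
  Participation 45 × 0.11 = 4.95
  Lab reports 68 × 0.25 = 17
  Term paper 100 × 0.26 = 26
  Quizzes 82.5 × 0.11 = 9.075
  Portfolio 44 × 0.09 = 3.96
  Midterm exam 88 × 0.18 = 15.84
Sum = 76.825
76.825 is ≥ 68 and < 78 → C

C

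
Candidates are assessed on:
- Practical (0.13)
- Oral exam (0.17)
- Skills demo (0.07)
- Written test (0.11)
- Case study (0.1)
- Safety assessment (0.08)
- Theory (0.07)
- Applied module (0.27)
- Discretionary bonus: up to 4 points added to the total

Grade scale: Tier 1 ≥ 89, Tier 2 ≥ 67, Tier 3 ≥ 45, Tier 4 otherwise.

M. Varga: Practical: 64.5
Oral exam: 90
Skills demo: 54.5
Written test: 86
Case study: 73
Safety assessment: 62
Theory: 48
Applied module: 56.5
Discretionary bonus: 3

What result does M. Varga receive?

Tier 2

Weighted total:
  Practical 64.5 × 0.13 = 8.385
  Oral exam 90 × 0.17 = 15.3
  Skills demo 54.5 × 0.07 = 3.815
  Written test 86 × 0.11 = 9.46
  Case study 73 × 0.1 = 7.3
  Safety assessment 62 × 0.08 = 4.96
  Theory 48 × 0.07 = 3.36
  Applied module 56.5 × 0.27 = 15.255
Sum = 67.835
Discretionary bonus: 67.835 + 3 = 70.835
70.835 is ≥ 67 and < 89 → Tier 2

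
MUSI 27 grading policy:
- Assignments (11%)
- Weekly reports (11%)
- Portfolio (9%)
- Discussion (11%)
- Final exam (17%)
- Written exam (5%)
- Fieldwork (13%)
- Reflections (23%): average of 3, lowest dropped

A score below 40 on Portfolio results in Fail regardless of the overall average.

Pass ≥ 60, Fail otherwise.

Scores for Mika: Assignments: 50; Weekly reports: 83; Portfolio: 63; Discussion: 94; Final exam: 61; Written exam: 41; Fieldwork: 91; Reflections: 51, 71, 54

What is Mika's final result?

Pass

Reflections: drop 51 → average of remaining 2 = 125/2 = 62.5
Portfolio score 63 ≥ 40: minimum met.
Weighted total:
  Assignments 50 × 0.11 = 5.5
  Weekly reports 83 × 0.11 = 9.13
  Portfolio 63 × 0.09 = 5.67
  Discussion 94 × 0.11 = 10.34
  Final exam 61 × 0.17 = 10.37
  Written exam 41 × 0.05 = 2.05
  Fieldwork 91 × 0.13 = 11.83
  Reflections 62.5 × 0.23 = 14.375
Sum = 69.265
69.265 ≥ 60 → Pass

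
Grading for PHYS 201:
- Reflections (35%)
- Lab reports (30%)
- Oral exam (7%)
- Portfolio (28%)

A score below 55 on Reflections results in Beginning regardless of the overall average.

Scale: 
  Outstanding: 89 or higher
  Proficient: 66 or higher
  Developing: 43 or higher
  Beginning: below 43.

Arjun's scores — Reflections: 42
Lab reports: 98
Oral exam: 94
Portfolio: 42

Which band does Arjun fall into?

Beginning

Reflections score 42 < 55: minimum not met.
Weighted total:
  Reflections 42 × 0.35 = 14.7
  Lab reports 98 × 0.3 = 29.4
  Oral exam 94 × 0.07 = 6.58
  Portfolio 42 × 0.28 = 11.76
Sum = 62.44
Because the Reflections minimum was not met, the result is Beginning.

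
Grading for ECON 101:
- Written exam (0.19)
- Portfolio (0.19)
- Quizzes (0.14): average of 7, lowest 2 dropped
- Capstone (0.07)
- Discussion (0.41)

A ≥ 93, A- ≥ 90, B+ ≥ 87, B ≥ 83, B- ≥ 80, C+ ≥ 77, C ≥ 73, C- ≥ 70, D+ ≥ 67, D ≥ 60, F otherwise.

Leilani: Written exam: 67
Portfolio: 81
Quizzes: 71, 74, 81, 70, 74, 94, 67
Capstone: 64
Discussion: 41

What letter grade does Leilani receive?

Quizzes: drop 67, 70 → average of remaining 5 = 394/5 = 78.8
Weighted total:
  Written exam 67 × 0.19 = 12.73
  Portfolio 81 × 0.19 = 15.39
  Quizzes 78.8 × 0.14 = 11.032
  Capstone 64 × 0.07 = 4.48
  Discussion 41 × 0.41 = 16.81
Sum = 60.442
60.442 is ≥ 60 and < 67 → D

D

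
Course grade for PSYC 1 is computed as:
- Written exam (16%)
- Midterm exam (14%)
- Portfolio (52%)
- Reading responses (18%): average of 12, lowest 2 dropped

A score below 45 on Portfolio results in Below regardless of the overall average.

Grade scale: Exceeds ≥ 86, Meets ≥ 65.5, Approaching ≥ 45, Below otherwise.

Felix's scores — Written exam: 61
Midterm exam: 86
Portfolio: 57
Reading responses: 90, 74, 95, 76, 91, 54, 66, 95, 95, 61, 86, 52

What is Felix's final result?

Meets

Reading responses: drop 52, 54 → average of remaining 10 = 829/10 = 82.9
Portfolio score 57 ≥ 45: minimum met.
Weighted total:
  Written exam 61 × 0.16 = 9.76
  Midterm exam 86 × 0.14 = 12.04
  Portfolio 57 × 0.52 = 29.64
  Reading responses 82.9 × 0.18 = 14.922
Sum = 66.362
66.362 is ≥ 65.5 and < 86 → Meets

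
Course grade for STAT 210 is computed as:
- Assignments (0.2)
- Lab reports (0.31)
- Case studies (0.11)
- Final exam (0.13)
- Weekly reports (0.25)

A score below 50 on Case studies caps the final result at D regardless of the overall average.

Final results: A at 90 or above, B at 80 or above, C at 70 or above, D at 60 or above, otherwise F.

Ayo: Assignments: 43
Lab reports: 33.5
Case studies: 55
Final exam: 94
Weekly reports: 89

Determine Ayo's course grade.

F

Case studies score 55 ≥ 50: minimum met.
Weighted total:
  Assignments 43 × 0.2 = 8.6
  Lab reports 33.5 × 0.31 = 10.385
  Case studies 55 × 0.11 = 6.05
  Final exam 94 × 0.13 = 12.22
  Weekly reports 89 × 0.25 = 22.25
Sum = 59.505
59.505 < 60 → F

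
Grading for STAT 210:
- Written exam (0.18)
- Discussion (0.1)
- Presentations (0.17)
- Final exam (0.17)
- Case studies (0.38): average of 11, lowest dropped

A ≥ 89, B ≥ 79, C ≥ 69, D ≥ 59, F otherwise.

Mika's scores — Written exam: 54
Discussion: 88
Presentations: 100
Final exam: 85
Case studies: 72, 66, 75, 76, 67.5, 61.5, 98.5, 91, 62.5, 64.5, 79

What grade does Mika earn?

Case studies: drop 61.5 → average of remaining 10 = 752/10 = 75.2
Weighted total:
  Written exam 54 × 0.18 = 9.72
  Discussion 88 × 0.1 = 8.8
  Presentations 100 × 0.17 = 17
  Final exam 85 × 0.17 = 14.45
  Case studies 75.2 × 0.38 = 28.576
Sum = 78.546
78.546 is ≥ 69 and < 79 → C

C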